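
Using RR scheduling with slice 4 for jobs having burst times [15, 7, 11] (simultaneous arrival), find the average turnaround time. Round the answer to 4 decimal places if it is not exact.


Time quantum = 4
Execution trace:
  J1 runs 4 units, time = 4
  J2 runs 4 units, time = 8
  J3 runs 4 units, time = 12
  J1 runs 4 units, time = 16
  J2 runs 3 units, time = 19
  J3 runs 4 units, time = 23
  J1 runs 4 units, time = 27
  J3 runs 3 units, time = 30
  J1 runs 3 units, time = 33
Finish times: [33, 19, 30]
Average turnaround = 82/3 = 27.3333

27.3333


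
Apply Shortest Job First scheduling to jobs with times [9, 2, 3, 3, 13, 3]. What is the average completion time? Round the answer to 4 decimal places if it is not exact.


SJF order (ascending): [2, 3, 3, 3, 9, 13]
Completion times:
  Job 1: burst=2, C=2
  Job 2: burst=3, C=5
  Job 3: burst=3, C=8
  Job 4: burst=3, C=11
  Job 5: burst=9, C=20
  Job 6: burst=13, C=33
Average completion = 79/6 = 13.1667

13.1667


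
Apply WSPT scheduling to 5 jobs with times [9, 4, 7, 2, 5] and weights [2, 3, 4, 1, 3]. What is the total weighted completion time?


Compute p/w ratios and sort ascending (WSPT): [(4, 3), (5, 3), (7, 4), (2, 1), (9, 2)]
Compute weighted completion times:
  Job (p=4,w=3): C=4, w*C=3*4=12
  Job (p=5,w=3): C=9, w*C=3*9=27
  Job (p=7,w=4): C=16, w*C=4*16=64
  Job (p=2,w=1): C=18, w*C=1*18=18
  Job (p=9,w=2): C=27, w*C=2*27=54
Total weighted completion time = 175

175


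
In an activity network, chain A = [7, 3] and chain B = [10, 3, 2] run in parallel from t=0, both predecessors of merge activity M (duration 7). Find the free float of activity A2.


ES(A2) = sum of predecessors on chain A = 7
EF(A2) = ES + duration = 7 + 3 = 10
Successor of A2 is M. ES(M) = max(sum(A), sum(B)) = max(10, 15) = 15
Free float = ES(successor) - EF(current) = 15 - 10 = 5

5


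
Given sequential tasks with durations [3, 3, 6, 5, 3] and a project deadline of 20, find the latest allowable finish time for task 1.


LF(activity 1) = deadline - sum of successor durations
Successors: activities 2 through 5 with durations [3, 6, 5, 3]
Sum of successor durations = 17
LF = 20 - 17 = 3

3


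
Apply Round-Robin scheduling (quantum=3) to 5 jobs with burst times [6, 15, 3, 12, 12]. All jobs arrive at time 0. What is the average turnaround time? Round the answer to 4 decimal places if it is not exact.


Time quantum = 3
Execution trace:
  J1 runs 3 units, time = 3
  J2 runs 3 units, time = 6
  J3 runs 3 units, time = 9
  J4 runs 3 units, time = 12
  J5 runs 3 units, time = 15
  J1 runs 3 units, time = 18
  J2 runs 3 units, time = 21
  J4 runs 3 units, time = 24
  J5 runs 3 units, time = 27
  J2 runs 3 units, time = 30
  J4 runs 3 units, time = 33
  J5 runs 3 units, time = 36
  J2 runs 3 units, time = 39
  J4 runs 3 units, time = 42
  J5 runs 3 units, time = 45
  J2 runs 3 units, time = 48
Finish times: [18, 48, 9, 42, 45]
Average turnaround = 162/5 = 32.4

32.4


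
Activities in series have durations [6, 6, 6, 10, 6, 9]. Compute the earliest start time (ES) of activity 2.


Activity 2 starts after activities 1 through 1 complete.
Predecessor durations: [6]
ES = 6 = 6

6


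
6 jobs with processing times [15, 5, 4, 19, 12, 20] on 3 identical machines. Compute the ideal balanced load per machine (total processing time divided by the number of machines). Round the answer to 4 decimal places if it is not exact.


Total processing time = 15 + 5 + 4 + 19 + 12 + 20 = 75
Number of machines = 3
Ideal balanced load = 75 / 3 = 25.0

25.0


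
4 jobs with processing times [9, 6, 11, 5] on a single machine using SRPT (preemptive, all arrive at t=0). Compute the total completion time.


Since all jobs arrive at t=0, SRPT equals SPT ordering.
SPT order: [5, 6, 9, 11]
Completion times:
  Job 1: p=5, C=5
  Job 2: p=6, C=11
  Job 3: p=9, C=20
  Job 4: p=11, C=31
Total completion time = 5 + 11 + 20 + 31 = 67

67


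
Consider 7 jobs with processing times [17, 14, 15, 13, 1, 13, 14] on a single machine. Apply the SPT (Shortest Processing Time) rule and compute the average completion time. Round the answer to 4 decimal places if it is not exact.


Sort jobs by processing time (SPT order): [1, 13, 13, 14, 14, 15, 17]
Compute completion times sequentially:
  Job 1: processing = 1, completes at 1
  Job 2: processing = 13, completes at 14
  Job 3: processing = 13, completes at 27
  Job 4: processing = 14, completes at 41
  Job 5: processing = 14, completes at 55
  Job 6: processing = 15, completes at 70
  Job 7: processing = 17, completes at 87
Sum of completion times = 295
Average completion time = 295/7 = 42.1429

42.1429


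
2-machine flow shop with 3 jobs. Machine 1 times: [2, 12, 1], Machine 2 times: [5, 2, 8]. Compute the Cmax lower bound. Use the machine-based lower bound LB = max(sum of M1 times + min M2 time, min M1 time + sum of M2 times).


LB1 = sum(M1 times) + min(M2 times) = 15 + 2 = 17
LB2 = min(M1 times) + sum(M2 times) = 1 + 15 = 16
Lower bound = max(LB1, LB2) = max(17, 16) = 17

17


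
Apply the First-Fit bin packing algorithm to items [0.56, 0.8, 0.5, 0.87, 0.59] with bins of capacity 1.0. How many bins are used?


Place items sequentially using First-Fit:
  Item 0.56 -> new Bin 1
  Item 0.8 -> new Bin 2
  Item 0.5 -> new Bin 3
  Item 0.87 -> new Bin 4
  Item 0.59 -> new Bin 5
Total bins used = 5

5


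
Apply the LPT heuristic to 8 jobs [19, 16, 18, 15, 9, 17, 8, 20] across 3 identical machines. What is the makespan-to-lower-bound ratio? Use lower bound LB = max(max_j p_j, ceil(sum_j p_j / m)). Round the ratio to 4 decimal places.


LPT order: [20, 19, 18, 17, 16, 15, 9, 8]
Machine loads after assignment: [44, 43, 35]
LPT makespan = 44
Lower bound = max(max_job, ceil(total/3)) = max(20, 41) = 41
Ratio = 44 / 41 = 1.0732

1.0732


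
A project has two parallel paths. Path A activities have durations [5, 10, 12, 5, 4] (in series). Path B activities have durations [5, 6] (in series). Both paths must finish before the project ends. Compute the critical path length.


Path A total = 5 + 10 + 12 + 5 + 4 = 36
Path B total = 5 + 6 = 11
Critical path = longest path = max(36, 11) = 36

36


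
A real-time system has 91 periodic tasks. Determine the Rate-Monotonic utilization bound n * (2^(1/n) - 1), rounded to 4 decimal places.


Compute 2^(1/91) = 1.0076460851
Subtract 1: 1.0076460851 - 1 = 0.0076460851
Multiply by n: 91 * 0.0076460851 = 0.6957937441
Round to 4 dp: 0.6958

0.6958


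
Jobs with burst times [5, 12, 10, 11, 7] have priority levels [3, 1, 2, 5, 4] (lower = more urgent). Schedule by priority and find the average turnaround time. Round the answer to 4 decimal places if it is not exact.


Sort by priority (ascending = highest first):
Order: [(1, 12), (2, 10), (3, 5), (4, 7), (5, 11)]
Completion times:
  Priority 1, burst=12, C=12
  Priority 2, burst=10, C=22
  Priority 3, burst=5, C=27
  Priority 4, burst=7, C=34
  Priority 5, burst=11, C=45
Average turnaround = 140/5 = 28.0

28.0


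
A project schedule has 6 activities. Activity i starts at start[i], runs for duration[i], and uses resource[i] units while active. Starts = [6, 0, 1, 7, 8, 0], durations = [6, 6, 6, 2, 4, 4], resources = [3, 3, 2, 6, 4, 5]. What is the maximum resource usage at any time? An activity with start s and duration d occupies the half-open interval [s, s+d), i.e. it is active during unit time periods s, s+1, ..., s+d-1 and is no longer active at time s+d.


Each activity i is active on [start_i, start_i + duration_i).
Compute total resource usage per time slot:
  t=0: active resources = [3, 5], total = 8
  t=1: active resources = [3, 2, 5], total = 10
  t=2: active resources = [3, 2, 5], total = 10
  t=3: active resources = [3, 2, 5], total = 10
  t=4: active resources = [3, 2], total = 5
  t=5: active resources = [3, 2], total = 5
  t=6: active resources = [3, 2], total = 5
  t=7: active resources = [3, 6], total = 9
  t=8: active resources = [3, 6, 4], total = 13
  t=9: active resources = [3, 4], total = 7
  t=10: active resources = [3, 4], total = 7
  t=11: active resources = [3, 4], total = 7
Peak resource demand = 13

13


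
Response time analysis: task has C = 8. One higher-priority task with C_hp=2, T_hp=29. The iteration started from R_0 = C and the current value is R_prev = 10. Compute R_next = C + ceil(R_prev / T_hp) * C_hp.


R_next = C + ceil(R_prev / T_hp) * C_hp
ceil(10 / 29) = ceil(0.3448) = 1
Interference = 1 * 2 = 2
R_next = 8 + 2 = 10
R_next = R_prev, so the iteration has converged (response time = 10).

10


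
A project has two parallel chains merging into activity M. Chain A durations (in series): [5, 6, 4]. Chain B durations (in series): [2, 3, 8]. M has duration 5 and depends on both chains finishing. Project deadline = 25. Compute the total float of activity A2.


Forward pass: ES(A2) = sum of predecessors on chain A = 5
EF = ES + duration = 5 + 6 = 11
Backward pass: LF(M) = deadline = 25; LS(M) = 25 - 5 = 20
LF(A2) = LS(M) - sum(successors on chain A) = 20 - 4 = 16
LS = LF - duration = 16 - 6 = 10
Total float = LS - ES = 10 - 5 = 5

5


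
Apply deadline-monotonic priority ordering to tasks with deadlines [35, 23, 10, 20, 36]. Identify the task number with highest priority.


Sort tasks by relative deadline (ascending):
  Task 3: deadline = 10
  Task 4: deadline = 20
  Task 2: deadline = 23
  Task 1: deadline = 35
  Task 5: deadline = 36
Priority order (highest first): [3, 4, 2, 1, 5]
Highest priority task = 3

3


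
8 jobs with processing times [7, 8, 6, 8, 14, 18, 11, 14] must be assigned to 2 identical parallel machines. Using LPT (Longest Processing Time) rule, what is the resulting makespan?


Sort jobs in decreasing order (LPT): [18, 14, 14, 11, 8, 8, 7, 6]
Assign each job to the least loaded machine:
  Machine 1: jobs [18, 11, 8, 6], load = 43
  Machine 2: jobs [14, 14, 8, 7], load = 43
Makespan = max load = 43

43


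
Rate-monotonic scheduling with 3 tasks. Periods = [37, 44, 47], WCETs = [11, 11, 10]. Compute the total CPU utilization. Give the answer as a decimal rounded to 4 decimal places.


Compute individual utilizations (exact fractions):
  Task 1: C/T = 11/37 (approx. 0.2973)
  Task 2: C/T = 11/44 = 1/4 (approx. 0.25)
  Task 3: C/T = 10/47 (approx. 0.2128)
Total utilization U = 11/37 + 1/4 + 10/47 = 5287/6956
Rounded to 4 decimal places: U = 0.7601
RM (Liu & Layland) bound for 3 tasks = 0.779763; compare with U = 5287/6956 (approx. 0.760063)
U <= bound, so schedulable by RM sufficient condition.

0.7601


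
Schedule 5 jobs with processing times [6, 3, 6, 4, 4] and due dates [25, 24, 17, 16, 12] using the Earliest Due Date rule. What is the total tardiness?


Sort by due date (EDD order): [(4, 12), (4, 16), (6, 17), (3, 24), (6, 25)]
Compute completion times and tardiness:
  Job 1: p=4, d=12, C=4, tardiness=max(0,4-12)=0
  Job 2: p=4, d=16, C=8, tardiness=max(0,8-16)=0
  Job 3: p=6, d=17, C=14, tardiness=max(0,14-17)=0
  Job 4: p=3, d=24, C=17, tardiness=max(0,17-24)=0
  Job 5: p=6, d=25, C=23, tardiness=max(0,23-25)=0
Total tardiness = 0

0


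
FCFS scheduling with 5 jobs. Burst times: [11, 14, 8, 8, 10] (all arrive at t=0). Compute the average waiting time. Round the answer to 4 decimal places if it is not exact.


FCFS order (as given): [11, 14, 8, 8, 10]
Waiting times:
  Job 1: wait = 0
  Job 2: wait = 11
  Job 3: wait = 25
  Job 4: wait = 33
  Job 5: wait = 41
Sum of waiting times = 110
Average waiting time = 110/5 = 22.0

22.0


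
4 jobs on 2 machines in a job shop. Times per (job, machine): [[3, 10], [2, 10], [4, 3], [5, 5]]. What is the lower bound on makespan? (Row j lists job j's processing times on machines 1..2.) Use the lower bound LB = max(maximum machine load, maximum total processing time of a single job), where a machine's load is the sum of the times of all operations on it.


Machine loads:
  Machine 1: 3 + 2 + 4 + 5 = 14
  Machine 2: 10 + 10 + 3 + 5 = 28
Max machine load = 28
Job totals:
  Job 1: 13
  Job 2: 12
  Job 3: 7
  Job 4: 10
Max job total = 13
Lower bound = max(28, 13) = 28

28


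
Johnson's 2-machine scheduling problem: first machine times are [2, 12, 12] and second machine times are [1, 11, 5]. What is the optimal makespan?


Apply Johnson's rule:
  Group 1 (a <= b): []
  Group 2 (a > b): [(2, 12, 11), (3, 12, 5), (1, 2, 1)]
Optimal job order: [2, 3, 1]
Schedule:
  Job 2: M1 done at 12, M2 done at 23
  Job 3: M1 done at 24, M2 done at 29
  Job 1: M1 done at 26, M2 done at 30
Makespan = 30

30


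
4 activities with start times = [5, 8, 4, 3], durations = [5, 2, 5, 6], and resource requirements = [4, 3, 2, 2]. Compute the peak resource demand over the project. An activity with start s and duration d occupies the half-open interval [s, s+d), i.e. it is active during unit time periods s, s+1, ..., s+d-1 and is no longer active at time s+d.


Each activity i is active on [start_i, start_i + duration_i).
Compute total resource usage per time slot:
  t=0: active resources = [], total = 0
  t=1: active resources = [], total = 0
  t=2: active resources = [], total = 0
  t=3: active resources = [2], total = 2
  t=4: active resources = [2, 2], total = 4
  t=5: active resources = [4, 2, 2], total = 8
  t=6: active resources = [4, 2, 2], total = 8
  t=7: active resources = [4, 2, 2], total = 8
  t=8: active resources = [4, 3, 2, 2], total = 11
  t=9: active resources = [4, 3], total = 7
Peak resource demand = 11

11


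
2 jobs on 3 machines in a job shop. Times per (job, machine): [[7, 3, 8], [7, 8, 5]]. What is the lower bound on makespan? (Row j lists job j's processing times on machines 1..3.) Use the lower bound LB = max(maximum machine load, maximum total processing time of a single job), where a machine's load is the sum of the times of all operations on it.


Machine loads:
  Machine 1: 7 + 7 = 14
  Machine 2: 3 + 8 = 11
  Machine 3: 8 + 5 = 13
Max machine load = 14
Job totals:
  Job 1: 18
  Job 2: 20
Max job total = 20
Lower bound = max(14, 20) = 20

20


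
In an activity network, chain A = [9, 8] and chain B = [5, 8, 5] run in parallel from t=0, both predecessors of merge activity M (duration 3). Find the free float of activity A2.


ES(A2) = sum of predecessors on chain A = 9
EF(A2) = ES + duration = 9 + 8 = 17
Successor of A2 is M. ES(M) = max(sum(A), sum(B)) = max(17, 18) = 18
Free float = ES(successor) - EF(current) = 18 - 17 = 1

1


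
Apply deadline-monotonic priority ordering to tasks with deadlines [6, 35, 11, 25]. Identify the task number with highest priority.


Sort tasks by relative deadline (ascending):
  Task 1: deadline = 6
  Task 3: deadline = 11
  Task 4: deadline = 25
  Task 2: deadline = 35
Priority order (highest first): [1, 3, 4, 2]
Highest priority task = 1

1


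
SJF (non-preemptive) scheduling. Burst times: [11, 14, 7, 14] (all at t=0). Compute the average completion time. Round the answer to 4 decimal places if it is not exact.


SJF order (ascending): [7, 11, 14, 14]
Completion times:
  Job 1: burst=7, C=7
  Job 2: burst=11, C=18
  Job 3: burst=14, C=32
  Job 4: burst=14, C=46
Average completion = 103/4 = 25.75

25.75


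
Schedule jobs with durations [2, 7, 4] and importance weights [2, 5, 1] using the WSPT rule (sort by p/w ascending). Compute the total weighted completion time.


Compute p/w ratios and sort ascending (WSPT): [(2, 2), (7, 5), (4, 1)]
Compute weighted completion times:
  Job (p=2,w=2): C=2, w*C=2*2=4
  Job (p=7,w=5): C=9, w*C=5*9=45
  Job (p=4,w=1): C=13, w*C=1*13=13
Total weighted completion time = 62

62


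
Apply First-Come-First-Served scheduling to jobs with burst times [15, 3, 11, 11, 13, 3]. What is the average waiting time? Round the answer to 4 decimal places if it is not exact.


FCFS order (as given): [15, 3, 11, 11, 13, 3]
Waiting times:
  Job 1: wait = 0
  Job 2: wait = 15
  Job 3: wait = 18
  Job 4: wait = 29
  Job 5: wait = 40
  Job 6: wait = 53
Sum of waiting times = 155
Average waiting time = 155/6 = 25.8333

25.8333


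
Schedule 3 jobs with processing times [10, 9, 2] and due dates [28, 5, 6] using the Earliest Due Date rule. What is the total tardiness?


Sort by due date (EDD order): [(9, 5), (2, 6), (10, 28)]
Compute completion times and tardiness:
  Job 1: p=9, d=5, C=9, tardiness=max(0,9-5)=4
  Job 2: p=2, d=6, C=11, tardiness=max(0,11-6)=5
  Job 3: p=10, d=28, C=21, tardiness=max(0,21-28)=0
Total tardiness = 9

9


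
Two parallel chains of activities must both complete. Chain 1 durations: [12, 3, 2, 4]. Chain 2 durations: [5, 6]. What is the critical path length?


Path A total = 12 + 3 + 2 + 4 = 21
Path B total = 5 + 6 = 11
Critical path = longest path = max(21, 11) = 21

21


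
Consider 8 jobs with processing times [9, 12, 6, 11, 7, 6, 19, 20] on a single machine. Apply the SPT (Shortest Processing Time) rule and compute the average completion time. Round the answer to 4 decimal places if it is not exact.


Sort jobs by processing time (SPT order): [6, 6, 7, 9, 11, 12, 19, 20]
Compute completion times sequentially:
  Job 1: processing = 6, completes at 6
  Job 2: processing = 6, completes at 12
  Job 3: processing = 7, completes at 19
  Job 4: processing = 9, completes at 28
  Job 5: processing = 11, completes at 39
  Job 6: processing = 12, completes at 51
  Job 7: processing = 19, completes at 70
  Job 8: processing = 20, completes at 90
Sum of completion times = 315
Average completion time = 315/8 = 39.375

39.375


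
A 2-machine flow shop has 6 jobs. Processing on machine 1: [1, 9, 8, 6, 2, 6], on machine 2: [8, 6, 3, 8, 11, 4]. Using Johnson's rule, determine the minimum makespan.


Apply Johnson's rule:
  Group 1 (a <= b): [(1, 1, 8), (5, 2, 11), (4, 6, 8)]
  Group 2 (a > b): [(2, 9, 6), (6, 6, 4), (3, 8, 3)]
Optimal job order: [1, 5, 4, 2, 6, 3]
Schedule:
  Job 1: M1 done at 1, M2 done at 9
  Job 5: M1 done at 3, M2 done at 20
  Job 4: M1 done at 9, M2 done at 28
  Job 2: M1 done at 18, M2 done at 34
  Job 6: M1 done at 24, M2 done at 38
  Job 3: M1 done at 32, M2 done at 41
Makespan = 41

41


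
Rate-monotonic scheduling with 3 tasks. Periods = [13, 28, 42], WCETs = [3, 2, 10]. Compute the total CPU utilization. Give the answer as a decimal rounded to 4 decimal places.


Compute individual utilizations (exact fractions):
  Task 1: C/T = 3/13 (approx. 0.2308)
  Task 2: C/T = 2/28 = 1/14 (approx. 0.0714)
  Task 3: C/T = 10/42 = 5/21 (approx. 0.2381)
Total utilization U = 3/13 + 1/14 + 5/21 = 295/546
Rounded to 4 decimal places: U = 0.5403
RM (Liu & Layland) bound for 3 tasks = 0.779763; compare with U = 295/546 (approx. 0.540293)
U <= bound, so schedulable by RM sufficient condition.

0.5403


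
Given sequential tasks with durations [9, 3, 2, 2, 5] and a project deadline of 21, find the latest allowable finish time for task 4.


LF(activity 4) = deadline - sum of successor durations
Successors: activities 5 through 5 with durations [5]
Sum of successor durations = 5
LF = 21 - 5 = 16

16


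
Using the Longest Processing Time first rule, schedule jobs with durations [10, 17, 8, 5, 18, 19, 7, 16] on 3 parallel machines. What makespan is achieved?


Sort jobs in decreasing order (LPT): [19, 18, 17, 16, 10, 8, 7, 5]
Assign each job to the least loaded machine:
  Machine 1: jobs [19, 8, 7], load = 34
  Machine 2: jobs [18, 10, 5], load = 33
  Machine 3: jobs [17, 16], load = 33
Makespan = max load = 34

34


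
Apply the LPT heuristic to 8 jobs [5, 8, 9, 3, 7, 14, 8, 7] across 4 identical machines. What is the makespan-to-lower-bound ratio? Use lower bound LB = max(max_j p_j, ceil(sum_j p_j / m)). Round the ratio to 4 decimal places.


LPT order: [14, 9, 8, 8, 7, 7, 5, 3]
Machine loads after assignment: [17, 14, 15, 15]
LPT makespan = 17
Lower bound = max(max_job, ceil(total/4)) = max(14, 16) = 16
Ratio = 17 / 16 = 1.0625

1.0625


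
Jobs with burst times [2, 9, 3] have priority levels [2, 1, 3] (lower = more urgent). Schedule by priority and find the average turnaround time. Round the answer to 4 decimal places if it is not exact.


Sort by priority (ascending = highest first):
Order: [(1, 9), (2, 2), (3, 3)]
Completion times:
  Priority 1, burst=9, C=9
  Priority 2, burst=2, C=11
  Priority 3, burst=3, C=14
Average turnaround = 34/3 = 11.3333

11.3333


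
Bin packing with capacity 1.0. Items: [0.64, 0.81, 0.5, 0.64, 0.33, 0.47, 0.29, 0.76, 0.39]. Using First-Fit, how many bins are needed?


Place items sequentially using First-Fit:
  Item 0.64 -> new Bin 1
  Item 0.81 -> new Bin 2
  Item 0.5 -> new Bin 3
  Item 0.64 -> new Bin 4
  Item 0.33 -> Bin 1 (now 0.97)
  Item 0.47 -> Bin 3 (now 0.97)
  Item 0.29 -> Bin 4 (now 0.93)
  Item 0.76 -> new Bin 5
  Item 0.39 -> new Bin 6
Total bins used = 6

6


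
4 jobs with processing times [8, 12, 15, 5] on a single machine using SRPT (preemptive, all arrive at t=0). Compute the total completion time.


Since all jobs arrive at t=0, SRPT equals SPT ordering.
SPT order: [5, 8, 12, 15]
Completion times:
  Job 1: p=5, C=5
  Job 2: p=8, C=13
  Job 3: p=12, C=25
  Job 4: p=15, C=40
Total completion time = 5 + 13 + 25 + 40 = 83

83


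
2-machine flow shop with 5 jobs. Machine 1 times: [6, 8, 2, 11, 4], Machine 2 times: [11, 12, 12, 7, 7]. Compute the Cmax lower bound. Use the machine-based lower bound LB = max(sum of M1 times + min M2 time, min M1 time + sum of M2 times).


LB1 = sum(M1 times) + min(M2 times) = 31 + 7 = 38
LB2 = min(M1 times) + sum(M2 times) = 2 + 49 = 51
Lower bound = max(LB1, LB2) = max(38, 51) = 51

51


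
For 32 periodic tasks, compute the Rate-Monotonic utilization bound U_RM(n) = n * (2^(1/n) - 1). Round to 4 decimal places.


Compute 2^(1/32) = 1.0218971487
Subtract 1: 1.0218971487 - 1 = 0.0218971487
Multiply by n: 32 * 0.0218971487 = 0.7007087584
Round to 4 dp: 0.7007

0.7007


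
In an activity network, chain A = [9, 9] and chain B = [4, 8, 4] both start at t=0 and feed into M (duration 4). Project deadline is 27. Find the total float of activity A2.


Forward pass: ES(A2) = sum of predecessors on chain A = 9
EF = ES + duration = 9 + 9 = 18
Backward pass: LF(M) = deadline = 27; LS(M) = 27 - 4 = 23
LF(A2) = LS(M) - sum(successors on chain A) = 23 - 0 = 23
LS = LF - duration = 23 - 9 = 14
Total float = LS - ES = 14 - 9 = 5

5


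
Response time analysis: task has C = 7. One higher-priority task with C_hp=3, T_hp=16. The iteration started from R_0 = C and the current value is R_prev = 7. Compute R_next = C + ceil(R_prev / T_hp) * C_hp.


R_next = C + ceil(R_prev / T_hp) * C_hp
ceil(7 / 16) = ceil(0.4375) = 1
Interference = 1 * 3 = 3
R_next = 7 + 3 = 10

10


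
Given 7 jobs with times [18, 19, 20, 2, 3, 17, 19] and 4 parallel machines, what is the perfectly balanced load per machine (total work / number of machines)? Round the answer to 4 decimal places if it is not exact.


Total processing time = 18 + 19 + 20 + 2 + 3 + 17 + 19 = 98
Number of machines = 4
Ideal balanced load = 98 / 4 = 24.5

24.5


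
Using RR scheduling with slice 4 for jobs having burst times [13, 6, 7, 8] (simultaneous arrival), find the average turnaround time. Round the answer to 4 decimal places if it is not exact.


Time quantum = 4
Execution trace:
  J1 runs 4 units, time = 4
  J2 runs 4 units, time = 8
  J3 runs 4 units, time = 12
  J4 runs 4 units, time = 16
  J1 runs 4 units, time = 20
  J2 runs 2 units, time = 22
  J3 runs 3 units, time = 25
  J4 runs 4 units, time = 29
  J1 runs 4 units, time = 33
  J1 runs 1 units, time = 34
Finish times: [34, 22, 25, 29]
Average turnaround = 110/4 = 27.5

27.5


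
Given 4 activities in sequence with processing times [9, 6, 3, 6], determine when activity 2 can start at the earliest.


Activity 2 starts after activities 1 through 1 complete.
Predecessor durations: [9]
ES = 9 = 9

9


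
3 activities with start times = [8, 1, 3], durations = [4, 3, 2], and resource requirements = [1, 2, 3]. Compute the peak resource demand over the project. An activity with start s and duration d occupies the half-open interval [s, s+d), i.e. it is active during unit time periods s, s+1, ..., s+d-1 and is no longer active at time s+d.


Each activity i is active on [start_i, start_i + duration_i).
Compute total resource usage per time slot:
  t=0: active resources = [], total = 0
  t=1: active resources = [2], total = 2
  t=2: active resources = [2], total = 2
  t=3: active resources = [2, 3], total = 5
  t=4: active resources = [3], total = 3
  t=5: active resources = [], total = 0
  t=6: active resources = [], total = 0
  t=7: active resources = [], total = 0
  t=8: active resources = [1], total = 1
  t=9: active resources = [1], total = 1
  t=10: active resources = [1], total = 1
  t=11: active resources = [1], total = 1
Peak resource demand = 5

5


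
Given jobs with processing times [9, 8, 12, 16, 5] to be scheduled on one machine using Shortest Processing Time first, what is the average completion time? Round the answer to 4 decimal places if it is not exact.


Sort jobs by processing time (SPT order): [5, 8, 9, 12, 16]
Compute completion times sequentially:
  Job 1: processing = 5, completes at 5
  Job 2: processing = 8, completes at 13
  Job 3: processing = 9, completes at 22
  Job 4: processing = 12, completes at 34
  Job 5: processing = 16, completes at 50
Sum of completion times = 124
Average completion time = 124/5 = 24.8

24.8


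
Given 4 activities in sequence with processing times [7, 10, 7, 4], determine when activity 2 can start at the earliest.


Activity 2 starts after activities 1 through 1 complete.
Predecessor durations: [7]
ES = 7 = 7

7


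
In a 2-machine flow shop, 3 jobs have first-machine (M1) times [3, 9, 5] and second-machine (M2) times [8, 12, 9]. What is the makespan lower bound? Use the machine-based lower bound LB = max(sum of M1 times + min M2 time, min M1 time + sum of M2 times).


LB1 = sum(M1 times) + min(M2 times) = 17 + 8 = 25
LB2 = min(M1 times) + sum(M2 times) = 3 + 29 = 32
Lower bound = max(LB1, LB2) = max(25, 32) = 32

32


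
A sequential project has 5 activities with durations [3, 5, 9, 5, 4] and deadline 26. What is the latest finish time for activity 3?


LF(activity 3) = deadline - sum of successor durations
Successors: activities 4 through 5 with durations [5, 4]
Sum of successor durations = 9
LF = 26 - 9 = 17

17


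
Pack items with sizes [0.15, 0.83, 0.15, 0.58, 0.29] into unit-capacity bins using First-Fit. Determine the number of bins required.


Place items sequentially using First-Fit:
  Item 0.15 -> new Bin 1
  Item 0.83 -> Bin 1 (now 0.98)
  Item 0.15 -> new Bin 2
  Item 0.58 -> Bin 2 (now 0.73)
  Item 0.29 -> new Bin 3
Total bins used = 3

3


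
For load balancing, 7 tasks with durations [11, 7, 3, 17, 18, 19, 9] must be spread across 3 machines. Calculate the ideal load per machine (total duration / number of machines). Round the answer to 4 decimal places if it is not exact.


Total processing time = 11 + 7 + 3 + 17 + 18 + 19 + 9 = 84
Number of machines = 3
Ideal balanced load = 84 / 3 = 28.0

28.0


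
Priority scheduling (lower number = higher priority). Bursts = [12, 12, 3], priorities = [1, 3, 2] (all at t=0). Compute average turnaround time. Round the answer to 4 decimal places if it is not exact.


Sort by priority (ascending = highest first):
Order: [(1, 12), (2, 3), (3, 12)]
Completion times:
  Priority 1, burst=12, C=12
  Priority 2, burst=3, C=15
  Priority 3, burst=12, C=27
Average turnaround = 54/3 = 18.0

18.0


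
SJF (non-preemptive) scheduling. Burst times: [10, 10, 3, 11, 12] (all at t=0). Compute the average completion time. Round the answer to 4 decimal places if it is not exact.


SJF order (ascending): [3, 10, 10, 11, 12]
Completion times:
  Job 1: burst=3, C=3
  Job 2: burst=10, C=13
  Job 3: burst=10, C=23
  Job 4: burst=11, C=34
  Job 5: burst=12, C=46
Average completion = 119/5 = 23.8

23.8


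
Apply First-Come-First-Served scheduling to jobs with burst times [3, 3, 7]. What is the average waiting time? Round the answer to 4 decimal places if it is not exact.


FCFS order (as given): [3, 3, 7]
Waiting times:
  Job 1: wait = 0
  Job 2: wait = 3
  Job 3: wait = 6
Sum of waiting times = 9
Average waiting time = 9/3 = 3.0

3.0


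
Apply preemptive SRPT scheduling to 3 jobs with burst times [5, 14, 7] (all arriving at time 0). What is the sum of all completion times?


Since all jobs arrive at t=0, SRPT equals SPT ordering.
SPT order: [5, 7, 14]
Completion times:
  Job 1: p=5, C=5
  Job 2: p=7, C=12
  Job 3: p=14, C=26
Total completion time = 5 + 12 + 26 = 43

43


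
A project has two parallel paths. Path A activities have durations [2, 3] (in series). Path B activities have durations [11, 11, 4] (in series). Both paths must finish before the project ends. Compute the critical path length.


Path A total = 2 + 3 = 5
Path B total = 11 + 11 + 4 = 26
Critical path = longest path = max(5, 26) = 26

26


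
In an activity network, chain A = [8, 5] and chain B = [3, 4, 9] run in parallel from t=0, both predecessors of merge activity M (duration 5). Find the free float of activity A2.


ES(A2) = sum of predecessors on chain A = 8
EF(A2) = ES + duration = 8 + 5 = 13
Successor of A2 is M. ES(M) = max(sum(A), sum(B)) = max(13, 16) = 16
Free float = ES(successor) - EF(current) = 16 - 13 = 3

3


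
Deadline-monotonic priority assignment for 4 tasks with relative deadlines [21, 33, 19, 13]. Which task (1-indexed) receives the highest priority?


Sort tasks by relative deadline (ascending):
  Task 4: deadline = 13
  Task 3: deadline = 19
  Task 1: deadline = 21
  Task 2: deadline = 33
Priority order (highest first): [4, 3, 1, 2]
Highest priority task = 4

4


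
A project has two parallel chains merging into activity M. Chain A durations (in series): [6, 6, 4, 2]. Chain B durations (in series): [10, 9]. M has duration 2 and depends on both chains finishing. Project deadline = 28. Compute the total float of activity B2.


Forward pass: ES(B2) = sum of predecessors on chain B = 10
EF = ES + duration = 10 + 9 = 19
Backward pass: LF(M) = deadline = 28; LS(M) = 28 - 2 = 26
LF(B2) = LS(M) - sum(successors on chain B) = 26 - 0 = 26
LS = LF - duration = 26 - 9 = 17
Total float = LS - ES = 17 - 10 = 7

7


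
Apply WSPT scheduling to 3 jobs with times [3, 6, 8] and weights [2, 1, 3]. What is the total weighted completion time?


Compute p/w ratios and sort ascending (WSPT): [(3, 2), (8, 3), (6, 1)]
Compute weighted completion times:
  Job (p=3,w=2): C=3, w*C=2*3=6
  Job (p=8,w=3): C=11, w*C=3*11=33
  Job (p=6,w=1): C=17, w*C=1*17=17
Total weighted completion time = 56

56


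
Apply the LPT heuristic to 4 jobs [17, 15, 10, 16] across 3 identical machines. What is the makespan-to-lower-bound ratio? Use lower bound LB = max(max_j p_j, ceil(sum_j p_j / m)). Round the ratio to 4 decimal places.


LPT order: [17, 16, 15, 10]
Machine loads after assignment: [17, 16, 25]
LPT makespan = 25
Lower bound = max(max_job, ceil(total/3)) = max(17, 20) = 20
Ratio = 25 / 20 = 1.25

1.25


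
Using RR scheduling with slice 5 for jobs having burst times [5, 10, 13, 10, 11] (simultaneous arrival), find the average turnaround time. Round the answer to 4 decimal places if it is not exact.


Time quantum = 5
Execution trace:
  J1 runs 5 units, time = 5
  J2 runs 5 units, time = 10
  J3 runs 5 units, time = 15
  J4 runs 5 units, time = 20
  J5 runs 5 units, time = 25
  J2 runs 5 units, time = 30
  J3 runs 5 units, time = 35
  J4 runs 5 units, time = 40
  J5 runs 5 units, time = 45
  J3 runs 3 units, time = 48
  J5 runs 1 units, time = 49
Finish times: [5, 30, 48, 40, 49]
Average turnaround = 172/5 = 34.4

34.4


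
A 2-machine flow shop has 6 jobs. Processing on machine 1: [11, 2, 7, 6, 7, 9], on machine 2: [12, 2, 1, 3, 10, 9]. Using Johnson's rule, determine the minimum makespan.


Apply Johnson's rule:
  Group 1 (a <= b): [(2, 2, 2), (5, 7, 10), (6, 9, 9), (1, 11, 12)]
  Group 2 (a > b): [(4, 6, 3), (3, 7, 1)]
Optimal job order: [2, 5, 6, 1, 4, 3]
Schedule:
  Job 2: M1 done at 2, M2 done at 4
  Job 5: M1 done at 9, M2 done at 19
  Job 6: M1 done at 18, M2 done at 28
  Job 1: M1 done at 29, M2 done at 41
  Job 4: M1 done at 35, M2 done at 44
  Job 3: M1 done at 42, M2 done at 45
Makespan = 45

45


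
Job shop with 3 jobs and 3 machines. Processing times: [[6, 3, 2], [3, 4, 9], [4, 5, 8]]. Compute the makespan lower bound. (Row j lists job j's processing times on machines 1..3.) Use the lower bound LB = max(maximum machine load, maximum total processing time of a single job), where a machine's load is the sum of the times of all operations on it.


Machine loads:
  Machine 1: 6 + 3 + 4 = 13
  Machine 2: 3 + 4 + 5 = 12
  Machine 3: 2 + 9 + 8 = 19
Max machine load = 19
Job totals:
  Job 1: 11
  Job 2: 16
  Job 3: 17
Max job total = 17
Lower bound = max(19, 17) = 19

19


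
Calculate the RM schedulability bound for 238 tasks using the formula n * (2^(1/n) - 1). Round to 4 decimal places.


Compute 2^(1/238) = 1.0029166282
Subtract 1: 1.0029166282 - 1 = 0.0029166282
Multiply by n: 238 * 0.0029166282 = 0.6941575116
Round to 4 dp: 0.6942

0.6942


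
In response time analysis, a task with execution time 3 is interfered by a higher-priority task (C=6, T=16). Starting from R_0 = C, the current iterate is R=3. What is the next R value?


R_next = C + ceil(R_prev / T_hp) * C_hp
ceil(3 / 16) = ceil(0.1875) = 1
Interference = 1 * 6 = 6
R_next = 3 + 6 = 9

9


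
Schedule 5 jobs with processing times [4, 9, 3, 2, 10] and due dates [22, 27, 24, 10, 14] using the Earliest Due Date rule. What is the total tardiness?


Sort by due date (EDD order): [(2, 10), (10, 14), (4, 22), (3, 24), (9, 27)]
Compute completion times and tardiness:
  Job 1: p=2, d=10, C=2, tardiness=max(0,2-10)=0
  Job 2: p=10, d=14, C=12, tardiness=max(0,12-14)=0
  Job 3: p=4, d=22, C=16, tardiness=max(0,16-22)=0
  Job 4: p=3, d=24, C=19, tardiness=max(0,19-24)=0
  Job 5: p=9, d=27, C=28, tardiness=max(0,28-27)=1
Total tardiness = 1

1


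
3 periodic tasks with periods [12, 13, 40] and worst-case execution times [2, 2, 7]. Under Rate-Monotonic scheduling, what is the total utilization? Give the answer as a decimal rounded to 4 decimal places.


Compute individual utilizations (exact fractions):
  Task 1: C/T = 2/12 = 1/6 (approx. 0.1667)
  Task 2: C/T = 2/13 (approx. 0.1538)
  Task 3: C/T = 7/40 (approx. 0.175)
Total utilization U = 1/6 + 2/13 + 7/40 = 773/1560
Rounded to 4 decimal places: U = 0.4955
RM (Liu & Layland) bound for 3 tasks = 0.779763; compare with U = 773/1560 (approx. 0.495513)
U <= bound, so schedulable by RM sufficient condition.

0.4955


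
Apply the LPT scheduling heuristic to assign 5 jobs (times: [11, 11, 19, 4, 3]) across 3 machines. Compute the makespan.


Sort jobs in decreasing order (LPT): [19, 11, 11, 4, 3]
Assign each job to the least loaded machine:
  Machine 1: jobs [19], load = 19
  Machine 2: jobs [11, 4], load = 15
  Machine 3: jobs [11, 3], load = 14
Makespan = max load = 19

19


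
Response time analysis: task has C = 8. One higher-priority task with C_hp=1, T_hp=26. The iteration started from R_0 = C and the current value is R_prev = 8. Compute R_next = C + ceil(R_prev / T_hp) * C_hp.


R_next = C + ceil(R_prev / T_hp) * C_hp
ceil(8 / 26) = ceil(0.3077) = 1
Interference = 1 * 1 = 1
R_next = 8 + 1 = 9

9


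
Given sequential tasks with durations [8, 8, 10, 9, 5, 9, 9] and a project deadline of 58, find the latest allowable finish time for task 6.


LF(activity 6) = deadline - sum of successor durations
Successors: activities 7 through 7 with durations [9]
Sum of successor durations = 9
LF = 58 - 9 = 49

49


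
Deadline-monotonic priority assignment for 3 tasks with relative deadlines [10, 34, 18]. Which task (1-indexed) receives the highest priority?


Sort tasks by relative deadline (ascending):
  Task 1: deadline = 10
  Task 3: deadline = 18
  Task 2: deadline = 34
Priority order (highest first): [1, 3, 2]
Highest priority task = 1

1


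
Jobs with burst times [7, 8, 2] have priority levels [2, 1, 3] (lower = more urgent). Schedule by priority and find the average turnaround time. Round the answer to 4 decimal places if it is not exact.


Sort by priority (ascending = highest first):
Order: [(1, 8), (2, 7), (3, 2)]
Completion times:
  Priority 1, burst=8, C=8
  Priority 2, burst=7, C=15
  Priority 3, burst=2, C=17
Average turnaround = 40/3 = 13.3333

13.3333


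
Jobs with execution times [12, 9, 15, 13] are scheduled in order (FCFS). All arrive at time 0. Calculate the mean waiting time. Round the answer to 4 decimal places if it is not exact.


FCFS order (as given): [12, 9, 15, 13]
Waiting times:
  Job 1: wait = 0
  Job 2: wait = 12
  Job 3: wait = 21
  Job 4: wait = 36
Sum of waiting times = 69
Average waiting time = 69/4 = 17.25

17.25


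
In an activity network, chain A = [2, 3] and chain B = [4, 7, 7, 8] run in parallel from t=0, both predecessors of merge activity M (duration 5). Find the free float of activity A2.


ES(A2) = sum of predecessors on chain A = 2
EF(A2) = ES + duration = 2 + 3 = 5
Successor of A2 is M. ES(M) = max(sum(A), sum(B)) = max(5, 26) = 26
Free float = ES(successor) - EF(current) = 26 - 5 = 21

21


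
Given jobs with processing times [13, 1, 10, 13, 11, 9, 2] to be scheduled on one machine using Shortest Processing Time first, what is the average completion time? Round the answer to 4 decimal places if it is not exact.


Sort jobs by processing time (SPT order): [1, 2, 9, 10, 11, 13, 13]
Compute completion times sequentially:
  Job 1: processing = 1, completes at 1
  Job 2: processing = 2, completes at 3
  Job 3: processing = 9, completes at 12
  Job 4: processing = 10, completes at 22
  Job 5: processing = 11, completes at 33
  Job 6: processing = 13, completes at 46
  Job 7: processing = 13, completes at 59
Sum of completion times = 176
Average completion time = 176/7 = 25.1429

25.1429


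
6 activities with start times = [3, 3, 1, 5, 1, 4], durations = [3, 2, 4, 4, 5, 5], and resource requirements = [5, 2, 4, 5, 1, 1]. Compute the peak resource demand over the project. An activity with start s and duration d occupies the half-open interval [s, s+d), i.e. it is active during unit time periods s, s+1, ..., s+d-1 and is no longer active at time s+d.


Each activity i is active on [start_i, start_i + duration_i).
Compute total resource usage per time slot:
  t=0: active resources = [], total = 0
  t=1: active resources = [4, 1], total = 5
  t=2: active resources = [4, 1], total = 5
  t=3: active resources = [5, 2, 4, 1], total = 12
  t=4: active resources = [5, 2, 4, 1, 1], total = 13
  t=5: active resources = [5, 5, 1, 1], total = 12
  t=6: active resources = [5, 1], total = 6
  t=7: active resources = [5, 1], total = 6
  t=8: active resources = [5, 1], total = 6
Peak resource demand = 13

13


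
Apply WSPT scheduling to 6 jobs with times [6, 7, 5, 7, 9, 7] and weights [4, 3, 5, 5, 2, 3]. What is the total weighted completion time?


Compute p/w ratios and sort ascending (WSPT): [(5, 5), (7, 5), (6, 4), (7, 3), (7, 3), (9, 2)]
Compute weighted completion times:
  Job (p=5,w=5): C=5, w*C=5*5=25
  Job (p=7,w=5): C=12, w*C=5*12=60
  Job (p=6,w=4): C=18, w*C=4*18=72
  Job (p=7,w=3): C=25, w*C=3*25=75
  Job (p=7,w=3): C=32, w*C=3*32=96
  Job (p=9,w=2): C=41, w*C=2*41=82
Total weighted completion time = 410

410


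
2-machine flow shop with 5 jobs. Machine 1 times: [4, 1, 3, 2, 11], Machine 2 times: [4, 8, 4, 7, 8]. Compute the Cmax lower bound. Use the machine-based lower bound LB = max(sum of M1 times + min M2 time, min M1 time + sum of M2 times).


LB1 = sum(M1 times) + min(M2 times) = 21 + 4 = 25
LB2 = min(M1 times) + sum(M2 times) = 1 + 31 = 32
Lower bound = max(LB1, LB2) = max(25, 32) = 32

32


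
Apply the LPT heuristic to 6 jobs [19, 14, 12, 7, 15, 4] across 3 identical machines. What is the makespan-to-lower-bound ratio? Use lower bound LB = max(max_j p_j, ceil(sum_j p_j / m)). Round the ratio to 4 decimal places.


LPT order: [19, 15, 14, 12, 7, 4]
Machine loads after assignment: [23, 22, 26]
LPT makespan = 26
Lower bound = max(max_job, ceil(total/3)) = max(19, 24) = 24
Ratio = 26 / 24 = 1.0833

1.0833
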